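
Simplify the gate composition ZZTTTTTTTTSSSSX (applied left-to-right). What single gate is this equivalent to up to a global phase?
X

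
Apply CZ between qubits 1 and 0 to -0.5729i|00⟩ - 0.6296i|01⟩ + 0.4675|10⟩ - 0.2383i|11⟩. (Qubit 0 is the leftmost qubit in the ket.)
-0.5729i|00⟩ - 0.6296i|01⟩ + 0.4675|10⟩ + 0.2383i|11⟩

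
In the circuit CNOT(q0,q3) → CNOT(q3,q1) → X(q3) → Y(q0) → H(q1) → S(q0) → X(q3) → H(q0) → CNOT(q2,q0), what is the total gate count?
9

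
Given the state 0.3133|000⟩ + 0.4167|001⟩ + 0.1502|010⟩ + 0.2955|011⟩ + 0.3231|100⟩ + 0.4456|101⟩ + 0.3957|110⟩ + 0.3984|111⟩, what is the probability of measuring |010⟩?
0.02256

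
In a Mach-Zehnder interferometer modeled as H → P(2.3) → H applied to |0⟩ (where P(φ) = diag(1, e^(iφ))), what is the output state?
(0.1669 + 0.3729i)|0⟩ + (0.8331 - 0.3729i)|1⟩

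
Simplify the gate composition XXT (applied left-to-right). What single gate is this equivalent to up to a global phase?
T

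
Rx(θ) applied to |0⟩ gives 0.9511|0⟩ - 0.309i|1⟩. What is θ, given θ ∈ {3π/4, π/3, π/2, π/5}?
π/5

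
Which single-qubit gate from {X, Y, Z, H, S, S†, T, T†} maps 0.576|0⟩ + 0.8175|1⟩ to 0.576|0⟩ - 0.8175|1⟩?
Z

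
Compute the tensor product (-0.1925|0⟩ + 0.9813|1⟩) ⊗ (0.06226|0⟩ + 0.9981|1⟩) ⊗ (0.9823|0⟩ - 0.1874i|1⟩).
-0.01177|000⟩ + 0.002246i|001⟩ - 0.1887|010⟩ + 0.03601i|011⟩ + 0.06001|100⟩ - 0.01145i|101⟩ + 0.9621|110⟩ - 0.1835i|111⟩

amp(|b₁b₂…⟩) = product of the factor amplitudes for bits b₁, b₂, …; only kets whose every factor amplitude is nonzero survive.
|000⟩: (-0.1925)(0.06226)(0.9823) = -0.01177
|001⟩: (-0.1925)(0.06226)(-0.1874i) = 0.002246i
|010⟩: (-0.1925)(0.9981)(0.9823) = -0.1887
|011⟩: (-0.1925)(0.9981)(-0.1874i) = 0.03601i
|100⟩: (0.9813)(0.06226)(0.9823) = 0.06001
|101⟩: (0.9813)(0.06226)(-0.1874i) = -0.01145i
|110⟩: (0.9813)(0.9981)(0.9823) = 0.9621
|111⟩: (0.9813)(0.9981)(-0.1874i) = -0.1835i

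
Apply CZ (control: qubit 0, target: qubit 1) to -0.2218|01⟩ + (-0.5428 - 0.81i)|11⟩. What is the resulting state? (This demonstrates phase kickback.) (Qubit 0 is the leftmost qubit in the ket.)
-0.2218|01⟩ + (0.5428 + 0.81i)|11⟩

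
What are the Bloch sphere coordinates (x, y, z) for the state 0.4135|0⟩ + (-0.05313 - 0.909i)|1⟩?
(-0.04394, -0.7517, -0.6581)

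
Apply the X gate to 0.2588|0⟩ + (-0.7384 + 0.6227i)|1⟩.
(-0.7384 + 0.6227i)|0⟩ + 0.2588|1⟩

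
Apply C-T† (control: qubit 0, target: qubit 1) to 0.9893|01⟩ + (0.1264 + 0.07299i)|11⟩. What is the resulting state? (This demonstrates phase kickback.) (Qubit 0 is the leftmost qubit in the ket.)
0.9893|01⟩ + (0.141 - 0.03777i)|11⟩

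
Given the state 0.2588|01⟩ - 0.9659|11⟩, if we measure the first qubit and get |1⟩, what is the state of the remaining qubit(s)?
-|1⟩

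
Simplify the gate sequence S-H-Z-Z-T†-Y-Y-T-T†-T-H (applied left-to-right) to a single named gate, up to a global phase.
S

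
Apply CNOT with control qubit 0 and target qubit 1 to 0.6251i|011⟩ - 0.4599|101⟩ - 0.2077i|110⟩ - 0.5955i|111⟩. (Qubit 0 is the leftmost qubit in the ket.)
0.6251i|011⟩ - 0.2077i|100⟩ - 0.5955i|101⟩ - 0.4599|111⟩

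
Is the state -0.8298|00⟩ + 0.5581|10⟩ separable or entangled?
Separable

Writing the state as a|00⟩ + b|01⟩ + c|10⟩ + d|11⟩, it is a product state iff ad − bc = 0.
Here (a, b, c, d) = (-0.8298, 0, 0.5581, 0): ad − bc = (-0.8298)(0) − (0)(0.5581) = 0, so the state is separable.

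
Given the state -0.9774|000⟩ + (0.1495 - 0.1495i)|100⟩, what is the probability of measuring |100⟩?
0.0447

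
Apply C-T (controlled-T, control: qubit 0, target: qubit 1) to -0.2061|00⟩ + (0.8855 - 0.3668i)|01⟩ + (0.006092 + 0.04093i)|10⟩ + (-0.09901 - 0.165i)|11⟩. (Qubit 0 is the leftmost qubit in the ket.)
-0.2061|00⟩ + (0.8855 - 0.3668i)|01⟩ + (0.006092 + 0.04093i)|10⟩ + (0.04666 - 0.1867i)|11⟩

C-T leaves the control-|0⟩ kets |00⟩, |01⟩ unchanged and applies T to qubit 1 on the control-|1⟩ pair (|10⟩, |11⟩).
T = [[1, 0], [0, (1/√2 + (1/√2)i)]].
With a = amp(|10⟩) = (0.006092 + 0.04093i) and b = amp(|11⟩) = (-0.09901 - 0.165i):
new amp(|10⟩) = (1)·a = (0.006092 + 0.04093i)
new amp(|11⟩) = (1/√2 + (1/√2)i)·b = (0.04666 - 0.1867i)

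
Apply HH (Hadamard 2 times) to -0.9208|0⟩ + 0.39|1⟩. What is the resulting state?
-0.9208|0⟩ + 0.39|1⟩

H² = I, so an even number of Hadamards cancels: H^2 = I and the state is unchanged.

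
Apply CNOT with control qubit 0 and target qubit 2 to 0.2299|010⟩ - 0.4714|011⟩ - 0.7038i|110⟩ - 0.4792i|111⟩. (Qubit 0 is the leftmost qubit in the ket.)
0.2299|010⟩ - 0.4714|011⟩ - 0.4792i|110⟩ - 0.7038i|111⟩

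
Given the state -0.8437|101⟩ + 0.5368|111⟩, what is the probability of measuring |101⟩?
0.7118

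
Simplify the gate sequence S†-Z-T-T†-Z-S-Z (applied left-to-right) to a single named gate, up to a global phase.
Z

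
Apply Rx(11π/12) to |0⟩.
0.1305|0⟩ - 0.9914i|1⟩

Rx(11π/12) = [[cos(θ/2), −i·sin(θ/2)], [−i·sin(θ/2), cos(θ/2)]]; θ = 11π/12, cos(θ/2) ≈ 0.130526, sin(θ/2) ≈ 0.991445.
With a = amp(|0⟩) = 1 and b = amp(|1⟩) = 0:
new amp(|0⟩) = (0.130526)·a + (-0.991445i)·b = 0.1305
new amp(|1⟩) = (-0.991445i)·a + (0.130526)·b = -0.9914i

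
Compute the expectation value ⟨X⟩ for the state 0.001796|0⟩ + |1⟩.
0.003592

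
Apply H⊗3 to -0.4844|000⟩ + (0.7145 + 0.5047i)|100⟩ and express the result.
(0.08135 + 0.1784i)|000⟩ + (0.08135 + 0.1784i)|001⟩ + (0.08135 + 0.1784i)|010⟩ + (0.08135 + 0.1784i)|011⟩ + (-0.4239 - 0.1784i)|100⟩ + (-0.4239 - 0.1784i)|101⟩ + (-0.4239 - 0.1784i)|110⟩ + (-0.4239 - 0.1784i)|111⟩

H⊗3 gives amp(|y⟩) = (1/2√2) Σ_x (−1)^(x·y) amp(|x⟩), where x·y is the number of positions in which both x and y have a 1.
|000⟩: (-0.4844 + (0.7145 + 0.5047i))/(2√2) = (0.08135 + 0.1784i)
|001⟩: (-0.4844 + (0.7145 + 0.5047i))/(2√2) = (0.08135 + 0.1784i)
|010⟩: (-0.4844 + (0.7145 + 0.5047i))/(2√2) = (0.08135 + 0.1784i)
|011⟩: (-0.4844 + (0.7145 + 0.5047i))/(2√2) = (0.08135 + 0.1784i)
|100⟩: (-0.4844 - (0.7145 + 0.5047i))/(2√2) = (-0.4239 - 0.1784i)
|101⟩: (-0.4844 - (0.7145 + 0.5047i))/(2√2) = (-0.4239 - 0.1784i)
|110⟩: (-0.4844 - (0.7145 + 0.5047i))/(2√2) = (-0.4239 - 0.1784i)
|111⟩: (-0.4844 - (0.7145 + 0.5047i))/(2√2) = (-0.4239 - 0.1784i)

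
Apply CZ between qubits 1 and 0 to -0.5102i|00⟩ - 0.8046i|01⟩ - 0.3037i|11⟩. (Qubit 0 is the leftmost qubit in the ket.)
-0.5102i|00⟩ - 0.8046i|01⟩ + 0.3037i|11⟩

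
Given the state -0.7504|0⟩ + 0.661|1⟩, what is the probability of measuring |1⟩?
0.4369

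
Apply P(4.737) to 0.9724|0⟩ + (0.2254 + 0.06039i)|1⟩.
0.9724|0⟩ + (0.06592 - 0.2238i)|1⟩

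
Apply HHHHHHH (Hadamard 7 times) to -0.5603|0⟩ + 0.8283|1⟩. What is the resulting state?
0.1895|0⟩ - 0.9819|1⟩

H² = I, so H^7 = H: a single Hadamard. With (a, b) = (-0.5603, 0.8283), H gives ((a + b)/√2, (a − b)/√2) = (0.1895, -0.9819).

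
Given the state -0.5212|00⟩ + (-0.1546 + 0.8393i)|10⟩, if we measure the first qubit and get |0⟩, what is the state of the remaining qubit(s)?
-|0⟩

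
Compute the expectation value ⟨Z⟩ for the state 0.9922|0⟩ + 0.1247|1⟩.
0.9689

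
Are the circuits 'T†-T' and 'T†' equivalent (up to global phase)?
No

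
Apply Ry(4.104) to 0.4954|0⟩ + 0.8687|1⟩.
-0.9993|0⟩ + 0.03707|1⟩

Ry(4.104) = [[cos(θ/2), −sin(θ/2)], [sin(θ/2), cos(θ/2)]]; θ = 4.104, cos(θ/2) ≈ -0.462846, sin(θ/2) ≈ 0.886438.
With a = amp(|0⟩) = 0.4954 and b = amp(|1⟩) = 0.8687:
new amp(|0⟩) = (-0.462846)·a + (-0.886438)·b = -0.9993
new amp(|1⟩) = (0.886438)·a + (-0.462846)·b = 0.03707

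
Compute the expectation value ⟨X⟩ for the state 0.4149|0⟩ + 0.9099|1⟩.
0.755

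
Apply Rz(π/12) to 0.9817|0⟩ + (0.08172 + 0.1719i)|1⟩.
(0.9733 - 0.1281i)|0⟩ + (0.05858 + 0.1811i)|1⟩

Rz(π/12) = [[e^(−iθ/2), 0], [0, e^(iθ/2)]] with e^(±iθ/2) = cos(θ/2) ± i·sin(θ/2); θ = π/12, cos(θ/2) ≈ 0.991445, sin(θ/2) ≈ 0.130526.
With a = amp(|0⟩) = 0.9817 and b = amp(|1⟩) = (0.08172 + 0.1719i):
new amp(|0⟩) = (0.991445 - 0.130526i)·a = (0.9733 - 0.1281i)
new amp(|1⟩) = (0.991445 + 0.130526i)·b = (0.05858 + 0.1811i)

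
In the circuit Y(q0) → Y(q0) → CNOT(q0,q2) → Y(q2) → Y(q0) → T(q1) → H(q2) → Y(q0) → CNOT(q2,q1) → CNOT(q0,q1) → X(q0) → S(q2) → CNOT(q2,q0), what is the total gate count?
13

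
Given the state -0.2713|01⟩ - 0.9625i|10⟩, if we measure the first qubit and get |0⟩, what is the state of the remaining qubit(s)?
-|1⟩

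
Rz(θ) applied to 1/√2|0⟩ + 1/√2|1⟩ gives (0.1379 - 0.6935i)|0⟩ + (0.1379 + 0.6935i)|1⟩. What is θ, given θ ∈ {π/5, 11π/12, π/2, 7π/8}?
7π/8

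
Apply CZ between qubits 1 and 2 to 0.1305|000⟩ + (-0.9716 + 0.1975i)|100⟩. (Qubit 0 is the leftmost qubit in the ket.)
0.1305|000⟩ + (-0.9716 + 0.1975i)|100⟩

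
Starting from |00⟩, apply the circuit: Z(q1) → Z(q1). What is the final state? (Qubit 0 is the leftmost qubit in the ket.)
|00⟩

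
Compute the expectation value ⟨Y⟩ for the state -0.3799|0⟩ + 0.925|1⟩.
0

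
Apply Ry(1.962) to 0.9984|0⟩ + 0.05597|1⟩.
0.5088|0⟩ + 0.8609|1⟩

Ry(1.962) = [[cos(θ/2), −sin(θ/2)], [sin(θ/2), cos(θ/2)]]; θ = 1.962, cos(θ/2) ≈ 0.556192, sin(θ/2) ≈ 0.831054.
With a = amp(|0⟩) = 0.9984 and b = amp(|1⟩) = 0.05597:
new amp(|0⟩) = (0.556192)·a + (-0.831054)·b = 0.5088
new amp(|1⟩) = (0.831054)·a + (0.556192)·b = 0.8609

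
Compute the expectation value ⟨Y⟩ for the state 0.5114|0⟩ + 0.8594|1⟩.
0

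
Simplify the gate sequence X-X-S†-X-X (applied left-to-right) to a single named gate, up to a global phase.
S†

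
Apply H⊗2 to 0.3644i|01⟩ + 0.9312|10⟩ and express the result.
(0.4656 + 0.1822i)|00⟩ + (0.4656 - 0.1822i)|01⟩ + (-0.4656 + 0.1822i)|10⟩ + (-0.4656 - 0.1822i)|11⟩

H⊗2 gives amp(|y⟩) = (1/2) Σ_x (−1)^(x·y) amp(|x⟩), where x·y is the number of positions in which both x and y have a 1.
|00⟩: (0.3644i + 0.9312)/2 = (0.4656 + 0.1822i)
|01⟩: (-0.3644i + 0.9312)/2 = (0.4656 - 0.1822i)
|10⟩: (0.3644i - 0.9312)/2 = (-0.4656 + 0.1822i)
|11⟩: (-0.3644i - 0.9312)/2 = (-0.4656 - 0.1822i)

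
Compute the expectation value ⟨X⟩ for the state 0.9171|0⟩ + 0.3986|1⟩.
0.7311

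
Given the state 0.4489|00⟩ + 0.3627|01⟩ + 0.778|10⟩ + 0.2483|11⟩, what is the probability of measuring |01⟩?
0.1316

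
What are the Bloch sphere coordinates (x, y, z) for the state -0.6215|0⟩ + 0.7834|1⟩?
(-0.9738, 0, -0.2275)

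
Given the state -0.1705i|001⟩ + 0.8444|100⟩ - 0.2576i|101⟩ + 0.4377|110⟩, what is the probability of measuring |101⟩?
0.06636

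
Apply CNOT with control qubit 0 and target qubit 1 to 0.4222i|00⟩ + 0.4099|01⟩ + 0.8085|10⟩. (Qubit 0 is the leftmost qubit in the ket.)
0.4222i|00⟩ + 0.4099|01⟩ + 0.8085|11⟩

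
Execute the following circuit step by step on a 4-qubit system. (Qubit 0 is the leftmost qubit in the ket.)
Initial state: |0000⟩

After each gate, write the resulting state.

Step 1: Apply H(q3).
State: 1/√2|0000⟩ + 1/√2|0001⟩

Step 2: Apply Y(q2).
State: (1/√2)i|0010⟩ + (1/√2)i|0011⟩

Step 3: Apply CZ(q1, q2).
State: (1/√2)i|0010⟩ + (1/√2)i|0011⟩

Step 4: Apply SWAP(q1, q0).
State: (1/√2)i|0010⟩ + (1/√2)i|0011⟩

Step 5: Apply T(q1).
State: (1/√2)i|0010⟩ + (1/√2)i|0011⟩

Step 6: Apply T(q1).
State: (1/√2)i|0010⟩ + (1/√2)i|0011⟩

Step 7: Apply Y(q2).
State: 1/√2|0000⟩ + 1/√2|0001⟩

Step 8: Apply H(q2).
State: 1/2|0000⟩ + 1/2|0001⟩ + 1/2|0010⟩ + 1/2|0011⟩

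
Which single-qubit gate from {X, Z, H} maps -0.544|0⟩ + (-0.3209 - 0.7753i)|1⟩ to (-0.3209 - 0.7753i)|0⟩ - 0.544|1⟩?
X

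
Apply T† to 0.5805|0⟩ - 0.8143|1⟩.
0.5805|0⟩ + (-0.5758 + 0.5758i)|1⟩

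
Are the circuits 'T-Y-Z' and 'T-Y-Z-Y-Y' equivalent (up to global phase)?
Yes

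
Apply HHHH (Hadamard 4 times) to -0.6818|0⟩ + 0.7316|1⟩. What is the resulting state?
-0.6818|0⟩ + 0.7316|1⟩

H² = I, so an even number of Hadamards cancels: H^4 = I and the state is unchanged.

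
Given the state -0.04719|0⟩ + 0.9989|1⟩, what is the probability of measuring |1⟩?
0.9978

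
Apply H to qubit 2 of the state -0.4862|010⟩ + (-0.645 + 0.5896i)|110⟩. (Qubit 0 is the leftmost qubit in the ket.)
-0.3438|010⟩ - 0.3438|011⟩ + (-0.4561 + 0.4169i)|110⟩ + (-0.4561 + 0.4169i)|111⟩

H on qubit 2 mixes each pair of kets that differ only in qubit 2: amplitudes (a, b) of (|…0…⟩, |…1…⟩) become ((a + b)/√2, (a − b)/√2). Kets absent from the input have amplitude 0.
(|010⟩, |011⟩): (a, b) = (-0.4862, 0) → (-0.3438, -0.3438)
(|110⟩, |111⟩): (a, b) = ((-0.645 + 0.5896i), 0) → ((-0.4561 + 0.4169i), (-0.4561 + 0.4169i))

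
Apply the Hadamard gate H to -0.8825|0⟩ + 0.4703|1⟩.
-0.2915|0⟩ - 0.9566|1⟩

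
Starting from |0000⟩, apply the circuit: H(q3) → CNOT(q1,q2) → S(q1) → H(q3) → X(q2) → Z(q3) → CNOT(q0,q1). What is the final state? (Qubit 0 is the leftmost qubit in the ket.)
|0010⟩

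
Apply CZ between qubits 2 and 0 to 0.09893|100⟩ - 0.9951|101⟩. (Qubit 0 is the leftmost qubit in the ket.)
0.09893|100⟩ + 0.9951|101⟩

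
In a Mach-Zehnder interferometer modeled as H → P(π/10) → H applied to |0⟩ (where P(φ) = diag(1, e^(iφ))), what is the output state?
(0.9755 + 0.1545i)|0⟩ + (0.02447 - 0.1545i)|1⟩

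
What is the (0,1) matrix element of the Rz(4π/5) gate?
0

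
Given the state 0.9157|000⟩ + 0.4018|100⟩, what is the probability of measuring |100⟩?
0.1614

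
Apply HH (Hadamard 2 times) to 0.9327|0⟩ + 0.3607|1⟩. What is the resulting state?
0.9327|0⟩ + 0.3607|1⟩

H² = I, so an even number of Hadamards cancels: H^2 = I and the state is unchanged.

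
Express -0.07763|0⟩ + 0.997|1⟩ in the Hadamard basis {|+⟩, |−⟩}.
0.6501|+⟩ - 0.7599|−⟩

With |ψ⟩ = α|0⟩ + β|1⟩, the Hadamard-basis coefficients are ⟨+|ψ⟩ = (α + β)/√2 and ⟨−|ψ⟩ = (α − β)/√2.
Here α = -0.07763, β = 0.997: (α + β)/√2 = 0.6501, (α − β)/√2 = -0.7599.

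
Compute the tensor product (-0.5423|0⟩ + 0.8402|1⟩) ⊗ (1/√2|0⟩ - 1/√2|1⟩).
-0.3835|00⟩ + 0.3835|01⟩ + 0.5941|10⟩ - 0.5941|11⟩

amp(|b₁b₂…⟩) = product of the factor amplitudes for bits b₁, b₂, …; only kets whose every factor amplitude is nonzero survive.
|00⟩: (-0.5423)(1/√2) = -0.3835
|01⟩: (-0.5423)(-1/√2) = 0.3835
|10⟩: (0.8402)(1/√2) = 0.5941
|11⟩: (0.8402)(-1/√2) = -0.5941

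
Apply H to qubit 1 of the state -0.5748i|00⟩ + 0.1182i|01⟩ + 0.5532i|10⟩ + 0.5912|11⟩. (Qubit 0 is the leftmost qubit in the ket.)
-0.3229i|00⟩ - 0.49i|01⟩ + (0.418 + 0.3912i)|10⟩ + (-0.418 + 0.3912i)|11⟩

H on qubit 1 mixes each pair of kets that differ only in qubit 1: amplitudes (a, b) of (|…0…⟩, |…1…⟩) become ((a + b)/√2, (a − b)/√2). Kets absent from the input have amplitude 0.
(|00⟩, |01⟩): (a, b) = (-0.5748i, 0.1182i) → (-0.3229i, -0.49i)
(|10⟩, |11⟩): (a, b) = (0.5532i, 0.5912) → ((0.418 + 0.3912i), (-0.418 + 0.3912i))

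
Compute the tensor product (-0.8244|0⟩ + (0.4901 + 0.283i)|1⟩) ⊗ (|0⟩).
-0.8244|00⟩ + (0.4901 + 0.283i)|10⟩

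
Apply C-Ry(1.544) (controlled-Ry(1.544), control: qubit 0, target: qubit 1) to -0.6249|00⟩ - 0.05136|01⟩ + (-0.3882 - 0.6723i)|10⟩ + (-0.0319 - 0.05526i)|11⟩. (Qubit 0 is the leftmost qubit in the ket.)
-0.6249|00⟩ - 0.05136|01⟩ + (-0.2559 - 0.4432i)|10⟩ + (-0.2937 - 0.5086i)|11⟩

C-Ry(1.544) leaves the control-|0⟩ kets |00⟩, |01⟩ unchanged and applies Ry(1.544) to qubit 1 on the control-|1⟩ pair (|10⟩, |11⟩).
Ry(1.544) = [[cos(θ/2), −sin(θ/2)], [sin(θ/2), cos(θ/2)]]; θ = 1.544, cos(θ/2) ≈ 0.716517, sin(θ/2) ≈ 0.69757.
With a = amp(|10⟩) = (-0.3882 - 0.6723i) and b = amp(|11⟩) = (-0.0319 - 0.05526i):
new amp(|10⟩) = (0.716517)·a + (-0.69757)·b = (-0.2559 - 0.4432i)
new amp(|11⟩) = (0.69757)·a + (0.716517)·b = (-0.2937 - 0.5086i)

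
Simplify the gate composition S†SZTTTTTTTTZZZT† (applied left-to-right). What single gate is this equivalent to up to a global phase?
T†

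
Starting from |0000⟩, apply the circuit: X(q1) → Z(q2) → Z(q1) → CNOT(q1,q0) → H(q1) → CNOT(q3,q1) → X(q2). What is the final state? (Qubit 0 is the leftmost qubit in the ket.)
-1/√2|1010⟩ + 1/√2|1110⟩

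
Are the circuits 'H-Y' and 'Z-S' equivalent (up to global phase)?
No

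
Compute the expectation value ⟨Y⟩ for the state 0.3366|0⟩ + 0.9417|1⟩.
0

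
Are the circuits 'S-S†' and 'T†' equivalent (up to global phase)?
No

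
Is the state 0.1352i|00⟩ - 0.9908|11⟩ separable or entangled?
Entangled

Writing the state as a|00⟩ + b|01⟩ + c|10⟩ + d|11⟩, it is a product state iff ad − bc = 0.
Here (a, b, c, d) = (0.1352i, 0, 0, -0.9908): ad − bc = (0.1352i)(-0.9908) − (0)(0) = -0.134i ≠ 0, so the state is entangled.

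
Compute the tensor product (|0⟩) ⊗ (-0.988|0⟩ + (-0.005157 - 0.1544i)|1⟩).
-0.988|00⟩ + (-0.005157 - 0.1544i)|01⟩

amp(|b₁b₂…⟩) = product of the factor amplitudes for bits b₁, b₂, …; only kets whose every factor amplitude is nonzero survive.
|00⟩: (1)(-0.988) = -0.988
|01⟩: (1)(-0.005157 - 0.1544i) = (-0.005157 - 0.1544i)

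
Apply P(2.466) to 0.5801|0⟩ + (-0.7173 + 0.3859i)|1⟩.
0.5801|0⟩ + (0.3184 - 0.7497i)|1⟩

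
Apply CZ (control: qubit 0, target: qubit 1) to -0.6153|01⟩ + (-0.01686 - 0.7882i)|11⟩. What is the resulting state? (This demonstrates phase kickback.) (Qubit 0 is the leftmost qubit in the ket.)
-0.6153|01⟩ + (0.01686 + 0.7882i)|11⟩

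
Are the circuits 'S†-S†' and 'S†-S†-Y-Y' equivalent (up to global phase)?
Yes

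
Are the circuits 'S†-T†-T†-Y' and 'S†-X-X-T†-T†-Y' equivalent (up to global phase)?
Yes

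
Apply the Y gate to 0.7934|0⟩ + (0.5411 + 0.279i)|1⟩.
(0.279 - 0.5411i)|0⟩ + 0.7934i|1⟩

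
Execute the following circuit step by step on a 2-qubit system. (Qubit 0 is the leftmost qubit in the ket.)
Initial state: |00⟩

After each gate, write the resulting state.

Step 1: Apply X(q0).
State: |10⟩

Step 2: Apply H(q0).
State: 1/√2|00⟩ - 1/√2|10⟩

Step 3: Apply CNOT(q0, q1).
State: 1/√2|00⟩ - 1/√2|11⟩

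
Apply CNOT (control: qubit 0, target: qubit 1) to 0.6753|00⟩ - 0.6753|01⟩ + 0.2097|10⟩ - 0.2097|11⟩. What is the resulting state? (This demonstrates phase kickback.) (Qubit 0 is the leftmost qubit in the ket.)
0.6753|00⟩ - 0.6753|01⟩ - 0.2097|10⟩ + 0.2097|11⟩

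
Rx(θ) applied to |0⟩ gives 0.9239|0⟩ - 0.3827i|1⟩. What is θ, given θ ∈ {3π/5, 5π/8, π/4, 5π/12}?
π/4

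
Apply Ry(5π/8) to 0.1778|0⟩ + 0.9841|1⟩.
-0.7195|0⟩ + 0.6946|1⟩

Ry(5π/8) = [[cos(θ/2), −sin(θ/2)], [sin(θ/2), cos(θ/2)]]; θ = 5π/8, cos(θ/2) ≈ 0.55557, sin(θ/2) ≈ 0.83147.
With a = amp(|0⟩) = 0.1778 and b = amp(|1⟩) = 0.9841:
new amp(|0⟩) = (0.55557)·a + (-0.83147)·b = -0.7195
new amp(|1⟩) = (0.83147)·a + (0.55557)·b = 0.6946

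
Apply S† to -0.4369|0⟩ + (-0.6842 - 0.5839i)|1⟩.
-0.4369|0⟩ + (-0.5839 + 0.6842i)|1⟩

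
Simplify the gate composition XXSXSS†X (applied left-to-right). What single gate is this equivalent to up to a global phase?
S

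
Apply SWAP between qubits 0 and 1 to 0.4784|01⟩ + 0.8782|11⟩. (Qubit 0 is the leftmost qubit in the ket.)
0.4784|10⟩ + 0.8782|11⟩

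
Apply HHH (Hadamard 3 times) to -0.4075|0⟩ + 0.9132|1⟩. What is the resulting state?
0.3576|0⟩ - 0.9339|1⟩

H² = I, so H^3 = H: a single Hadamard. With (a, b) = (-0.4075, 0.9132), H gives ((a + b)/√2, (a − b)/√2) = (0.3576, -0.9339).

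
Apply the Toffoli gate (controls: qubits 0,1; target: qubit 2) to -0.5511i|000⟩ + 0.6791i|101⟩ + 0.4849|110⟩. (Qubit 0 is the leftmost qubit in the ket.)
-0.5511i|000⟩ + 0.6791i|101⟩ + 0.4849|111⟩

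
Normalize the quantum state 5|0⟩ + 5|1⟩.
1/√2|0⟩ + 1/√2|1⟩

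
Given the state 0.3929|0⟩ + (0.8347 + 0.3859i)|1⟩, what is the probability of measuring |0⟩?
0.1544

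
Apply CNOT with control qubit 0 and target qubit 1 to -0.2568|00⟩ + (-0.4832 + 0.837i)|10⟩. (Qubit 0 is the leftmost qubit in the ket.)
-0.2568|00⟩ + (-0.4832 + 0.837i)|11⟩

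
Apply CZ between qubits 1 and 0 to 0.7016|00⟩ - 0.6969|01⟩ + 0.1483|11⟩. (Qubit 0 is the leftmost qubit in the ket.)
0.7016|00⟩ - 0.6969|01⟩ - 0.1483|11⟩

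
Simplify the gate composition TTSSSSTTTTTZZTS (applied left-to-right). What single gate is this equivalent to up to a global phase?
S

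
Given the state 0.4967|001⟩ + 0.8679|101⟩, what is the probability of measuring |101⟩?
0.7533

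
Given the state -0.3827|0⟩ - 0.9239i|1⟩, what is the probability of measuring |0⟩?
0.1465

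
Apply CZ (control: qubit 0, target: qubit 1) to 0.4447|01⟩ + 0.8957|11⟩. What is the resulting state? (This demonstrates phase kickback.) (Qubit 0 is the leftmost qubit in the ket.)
0.4447|01⟩ - 0.8957|11⟩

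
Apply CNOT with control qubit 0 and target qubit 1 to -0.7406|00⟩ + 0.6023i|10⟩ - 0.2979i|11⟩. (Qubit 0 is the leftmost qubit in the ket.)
-0.7406|00⟩ - 0.2979i|10⟩ + 0.6023i|11⟩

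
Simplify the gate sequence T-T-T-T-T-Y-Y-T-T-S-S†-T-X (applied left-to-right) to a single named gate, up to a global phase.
X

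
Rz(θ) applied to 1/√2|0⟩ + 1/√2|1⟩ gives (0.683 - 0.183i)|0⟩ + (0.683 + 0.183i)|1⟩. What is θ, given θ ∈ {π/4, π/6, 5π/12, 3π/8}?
π/6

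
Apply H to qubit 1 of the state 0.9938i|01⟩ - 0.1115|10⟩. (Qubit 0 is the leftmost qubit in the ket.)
0.7027i|00⟩ - 0.7027i|01⟩ - 0.07884|10⟩ - 0.07884|11⟩

H on qubit 1 mixes each pair of kets that differ only in qubit 1: amplitudes (a, b) of (|…0…⟩, |…1…⟩) become ((a + b)/√2, (a − b)/√2). Kets absent from the input have amplitude 0.
(|00⟩, |01⟩): (a, b) = (0, 0.9938i) → (0.7027i, -0.7027i)
(|10⟩, |11⟩): (a, b) = (-0.1115, 0) → (-0.07884, -0.07884)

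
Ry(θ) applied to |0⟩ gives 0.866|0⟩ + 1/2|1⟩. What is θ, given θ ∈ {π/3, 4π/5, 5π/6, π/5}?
π/3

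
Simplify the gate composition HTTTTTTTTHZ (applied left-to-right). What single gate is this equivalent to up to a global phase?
Z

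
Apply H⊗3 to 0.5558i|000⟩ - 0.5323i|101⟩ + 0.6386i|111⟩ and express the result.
0.2341i|000⟩ + 0.1589i|001⟩ - 0.2175i|010⟩ + 0.6105i|011⟩ + 0.1589i|100⟩ + 0.2341i|101⟩ + 0.6105i|110⟩ - 0.2175i|111⟩

H⊗3 gives amp(|y⟩) = (1/2√2) Σ_x (−1)^(x·y) amp(|x⟩), where x·y is the number of positions in which both x and y have a 1.
|000⟩: (0.5558i - 0.5323i + 0.6386i)/(2√2) = 0.2341i
|001⟩: (0.5558i + 0.5323i - 0.6386i)/(2√2) = 0.1589i
|010⟩: (0.5558i - 0.5323i - 0.6386i)/(2√2) = -0.2175i
|011⟩: (0.5558i + 0.5323i + 0.6386i)/(2√2) = 0.6105i
|100⟩: (0.5558i + 0.5323i - 0.6386i)/(2√2) = 0.1589i
|101⟩: (0.5558i - 0.5323i + 0.6386i)/(2√2) = 0.2341i
|110⟩: (0.5558i + 0.5323i + 0.6386i)/(2√2) = 0.6105i
|111⟩: (0.5558i - 0.5323i - 0.6386i)/(2√2) = -0.2175i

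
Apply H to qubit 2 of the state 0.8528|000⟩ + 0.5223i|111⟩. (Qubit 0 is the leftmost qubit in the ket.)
0.603|000⟩ + 0.603|001⟩ + 0.3693i|110⟩ - 0.3693i|111⟩

H on qubit 2 mixes each pair of kets that differ only in qubit 2: amplitudes (a, b) of (|…0…⟩, |…1…⟩) become ((a + b)/√2, (a − b)/√2). Kets absent from the input have amplitude 0.
(|000⟩, |001⟩): (a, b) = (0.8528, 0) → (0.603, 0.603)
(|110⟩, |111⟩): (a, b) = (0, 0.5223i) → (0.3693i, -0.3693i)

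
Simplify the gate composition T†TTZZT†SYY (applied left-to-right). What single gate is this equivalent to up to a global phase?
S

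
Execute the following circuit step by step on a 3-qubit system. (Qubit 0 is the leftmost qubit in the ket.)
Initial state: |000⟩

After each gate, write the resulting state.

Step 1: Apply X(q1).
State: |010⟩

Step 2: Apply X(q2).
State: |011⟩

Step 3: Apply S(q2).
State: i|011⟩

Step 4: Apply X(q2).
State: i|010⟩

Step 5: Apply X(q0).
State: i|110⟩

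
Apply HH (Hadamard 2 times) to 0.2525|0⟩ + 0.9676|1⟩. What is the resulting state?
0.2525|0⟩ + 0.9676|1⟩

H² = I, so an even number of Hadamards cancels: H^2 = I and the state is unchanged.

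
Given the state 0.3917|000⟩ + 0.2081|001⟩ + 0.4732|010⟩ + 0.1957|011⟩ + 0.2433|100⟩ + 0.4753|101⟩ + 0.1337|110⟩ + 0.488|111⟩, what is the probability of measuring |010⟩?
0.2239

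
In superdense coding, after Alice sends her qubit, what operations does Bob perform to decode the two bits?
CNOT (Alice's qubit controls Bob's), then H on Alice's qubit, then measure both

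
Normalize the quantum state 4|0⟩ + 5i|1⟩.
0.6247|0⟩ + 0.7809i|1⟩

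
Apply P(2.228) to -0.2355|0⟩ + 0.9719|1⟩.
-0.2355|0⟩ + (-0.5937 + 0.7695i)|1⟩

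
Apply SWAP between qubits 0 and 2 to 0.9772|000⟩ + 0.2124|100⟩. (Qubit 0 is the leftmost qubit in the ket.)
0.9772|000⟩ + 0.2124|001⟩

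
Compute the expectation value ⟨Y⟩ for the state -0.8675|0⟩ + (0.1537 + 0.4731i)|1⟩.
-0.8208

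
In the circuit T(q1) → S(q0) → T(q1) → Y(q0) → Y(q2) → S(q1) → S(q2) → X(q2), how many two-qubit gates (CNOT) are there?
0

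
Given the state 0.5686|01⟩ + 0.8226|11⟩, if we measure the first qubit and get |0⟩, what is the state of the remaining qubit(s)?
|1⟩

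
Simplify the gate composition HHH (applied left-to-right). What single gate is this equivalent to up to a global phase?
H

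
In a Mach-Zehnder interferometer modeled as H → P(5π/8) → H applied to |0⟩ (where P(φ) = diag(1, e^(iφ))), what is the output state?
(0.3087 + 0.4619i)|0⟩ + (0.6913 - 0.4619i)|1⟩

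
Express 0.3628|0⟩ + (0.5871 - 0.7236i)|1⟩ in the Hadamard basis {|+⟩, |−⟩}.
(0.6717 - 0.5117i)|+⟩ + (-0.1586 + 0.5117i)|−⟩

With |ψ⟩ = α|0⟩ + β|1⟩, the Hadamard-basis coefficients are ⟨+|ψ⟩ = (α + β)/√2 and ⟨−|ψ⟩ = (α − β)/√2.
Here α = 0.3628, β = (0.5871 - 0.7236i): (α + β)/√2 = (0.6717 - 0.5117i), (α − β)/√2 = (-0.1586 + 0.5117i).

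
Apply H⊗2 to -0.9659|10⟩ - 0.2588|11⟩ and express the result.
-0.6124|00⟩ - 0.3536|01⟩ + 0.6124|10⟩ + 0.3536|11⟩

H⊗2 gives amp(|y⟩) = (1/2) Σ_x (−1)^(x·y) amp(|x⟩), where x·y is the number of positions in which both x and y have a 1.
|00⟩: (-0.9659 - 0.2588)/2 = -0.6124
|01⟩: (-0.9659 + 0.2588)/2 = -0.3536
|10⟩: (0.9659 + 0.2588)/2 = 0.6124
|11⟩: (0.9659 - 0.2588)/2 = 0.3536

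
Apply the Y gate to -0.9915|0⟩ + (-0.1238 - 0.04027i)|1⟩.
(-0.04027 + 0.1238i)|0⟩ - 0.9915i|1⟩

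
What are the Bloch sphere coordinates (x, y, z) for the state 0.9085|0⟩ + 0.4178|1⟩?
(0.7591, 0, 0.6508)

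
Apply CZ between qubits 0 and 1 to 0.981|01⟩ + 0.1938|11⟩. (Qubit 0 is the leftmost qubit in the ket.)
0.981|01⟩ - 0.1938|11⟩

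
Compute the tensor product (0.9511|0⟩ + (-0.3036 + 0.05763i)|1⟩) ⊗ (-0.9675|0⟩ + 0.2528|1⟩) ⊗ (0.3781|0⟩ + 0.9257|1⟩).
-0.3479|000⟩ - 0.8518|001⟩ + 0.09091|010⟩ + 0.2226|011⟩ + (0.1111 - 0.02108i)|100⟩ + (0.2719 - 0.05161i)|101⟩ + (-0.02902 + 0.005508i)|110⟩ + (-0.07105 + 0.01349i)|111⟩

amp(|b₁b₂…⟩) = product of the factor amplitudes for bits b₁, b₂, …; only kets whose every factor amplitude is nonzero survive.
|000⟩: (0.9511)(-0.9675)(0.3781) = -0.3479
|001⟩: (0.9511)(-0.9675)(0.9257) = -0.8518
|010⟩: (0.9511)(0.2528)(0.3781) = 0.09091
|011⟩: (0.9511)(0.2528)(0.9257) = 0.2226
|100⟩: (-0.3036 + 0.05763i)(-0.9675)(0.3781) = (0.1111 - 0.02108i)
|101⟩: (-0.3036 + 0.05763i)(-0.9675)(0.9257) = (0.2719 - 0.05161i)
|110⟩: (-0.3036 + 0.05763i)(0.2528)(0.3781) = (-0.02902 + 0.005508i)
|111⟩: (-0.3036 + 0.05763i)(0.2528)(0.9257) = (-0.07105 + 0.01349i)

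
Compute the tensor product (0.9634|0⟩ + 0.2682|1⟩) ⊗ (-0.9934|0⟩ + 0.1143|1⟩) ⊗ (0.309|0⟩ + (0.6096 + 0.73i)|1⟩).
-0.2957|000⟩ + (-0.5834 - 0.6986i)|001⟩ + 0.03403|010⟩ + (0.06713 + 0.08039i)|011⟩ - 0.08233|100⟩ + (-0.1624 - 0.1945i)|101⟩ + 0.009472|110⟩ + (0.01869 + 0.02238i)|111⟩

amp(|b₁b₂…⟩) = product of the factor amplitudes for bits b₁, b₂, …; only kets whose every factor amplitude is nonzero survive.
|000⟩: (0.9634)(-0.9934)(0.309) = -0.2957
|001⟩: (0.9634)(-0.9934)(0.6096 + 0.73i) = (-0.5834 - 0.6986i)
|010⟩: (0.9634)(0.1143)(0.309) = 0.03403
|011⟩: (0.9634)(0.1143)(0.6096 + 0.73i) = (0.06713 + 0.08039i)
|100⟩: (0.2682)(-0.9934)(0.309) = -0.08233
|101⟩: (0.2682)(-0.9934)(0.6096 + 0.73i) = (-0.1624 - 0.1945i)
|110⟩: (0.2682)(0.1143)(0.309) = 0.009472
|111⟩: (0.2682)(0.1143)(0.6096 + 0.73i) = (0.01869 + 0.02238i)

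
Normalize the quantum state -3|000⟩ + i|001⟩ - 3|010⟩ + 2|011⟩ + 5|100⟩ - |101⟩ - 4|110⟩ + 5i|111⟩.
-0.3162|000⟩ + 0.1054i|001⟩ - 0.3162|010⟩ + 0.2108|011⟩ + 0.527|100⟩ - 0.1054|101⟩ - 0.4216|110⟩ + 0.527i|111⟩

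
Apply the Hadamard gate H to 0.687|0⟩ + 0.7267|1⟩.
0.9996|0⟩ - 0.02807|1⟩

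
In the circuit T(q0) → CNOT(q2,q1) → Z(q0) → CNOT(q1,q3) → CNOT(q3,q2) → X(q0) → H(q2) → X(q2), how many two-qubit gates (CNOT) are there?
3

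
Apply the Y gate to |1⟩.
-i|0⟩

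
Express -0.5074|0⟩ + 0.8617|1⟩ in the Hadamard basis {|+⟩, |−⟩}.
0.2505|+⟩ - 0.9681|−⟩

With |ψ⟩ = α|0⟩ + β|1⟩, the Hadamard-basis coefficients are ⟨+|ψ⟩ = (α + β)/√2 and ⟨−|ψ⟩ = (α − β)/√2.
Here α = -0.5074, β = 0.8617: (α + β)/√2 = 0.2505, (α − β)/√2 = -0.9681.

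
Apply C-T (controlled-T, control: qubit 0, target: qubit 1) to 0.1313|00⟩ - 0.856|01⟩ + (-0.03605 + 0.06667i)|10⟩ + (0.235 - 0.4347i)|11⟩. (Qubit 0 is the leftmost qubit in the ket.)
0.1313|00⟩ - 0.856|01⟩ + (-0.03605 + 0.06667i)|10⟩ + (0.4735 - 0.1412i)|11⟩

C-T leaves the control-|0⟩ kets |00⟩, |01⟩ unchanged and applies T to qubit 1 on the control-|1⟩ pair (|10⟩, |11⟩).
T = [[1, 0], [0, (1/√2 + (1/√2)i)]].
With a = amp(|10⟩) = (-0.03605 + 0.06667i) and b = amp(|11⟩) = (0.235 - 0.4347i):
new amp(|10⟩) = (1)·a = (-0.03605 + 0.06667i)
new amp(|11⟩) = (1/√2 + (1/√2)i)·b = (0.4735 - 0.1412i)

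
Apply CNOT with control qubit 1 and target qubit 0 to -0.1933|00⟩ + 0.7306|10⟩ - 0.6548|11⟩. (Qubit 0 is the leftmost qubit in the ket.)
-0.1933|00⟩ - 0.6548|01⟩ + 0.7306|10⟩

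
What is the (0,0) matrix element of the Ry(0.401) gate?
0.98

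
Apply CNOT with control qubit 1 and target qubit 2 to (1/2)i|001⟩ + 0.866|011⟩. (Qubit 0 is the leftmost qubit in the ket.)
(1/2)i|001⟩ + 0.866|010⟩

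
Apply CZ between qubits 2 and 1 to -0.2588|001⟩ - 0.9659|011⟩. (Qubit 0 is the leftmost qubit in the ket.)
-0.2588|001⟩ + 0.9659|011⟩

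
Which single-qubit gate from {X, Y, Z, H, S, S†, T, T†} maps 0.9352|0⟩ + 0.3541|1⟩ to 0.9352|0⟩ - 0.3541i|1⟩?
S†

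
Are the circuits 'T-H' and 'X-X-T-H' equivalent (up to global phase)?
Yes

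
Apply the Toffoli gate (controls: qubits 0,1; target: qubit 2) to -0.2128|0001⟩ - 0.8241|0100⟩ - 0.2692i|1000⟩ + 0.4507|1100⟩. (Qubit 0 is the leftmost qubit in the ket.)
-0.2128|0001⟩ - 0.8241|0100⟩ - 0.2692i|1000⟩ + 0.4507|1110⟩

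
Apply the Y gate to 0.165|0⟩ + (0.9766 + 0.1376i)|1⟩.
(0.1376 - 0.9766i)|0⟩ + 0.165i|1⟩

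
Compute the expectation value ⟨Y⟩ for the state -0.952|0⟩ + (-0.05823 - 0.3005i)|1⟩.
0.5722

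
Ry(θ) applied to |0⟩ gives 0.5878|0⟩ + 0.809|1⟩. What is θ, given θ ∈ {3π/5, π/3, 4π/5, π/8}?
3π/5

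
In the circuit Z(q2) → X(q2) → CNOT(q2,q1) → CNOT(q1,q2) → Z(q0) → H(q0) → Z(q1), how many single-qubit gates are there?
5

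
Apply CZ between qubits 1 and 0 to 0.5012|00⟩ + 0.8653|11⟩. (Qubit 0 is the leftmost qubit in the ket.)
0.5012|00⟩ - 0.8653|11⟩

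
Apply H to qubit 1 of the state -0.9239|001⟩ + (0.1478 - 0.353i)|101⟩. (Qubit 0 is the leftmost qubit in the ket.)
-0.6533|001⟩ - 0.6533|011⟩ + (0.1045 - 0.2496i)|101⟩ + (0.1045 - 0.2496i)|111⟩

H on qubit 1 mixes each pair of kets that differ only in qubit 1: amplitudes (a, b) of (|…0…⟩, |…1…⟩) become ((a + b)/√2, (a − b)/√2). Kets absent from the input have amplitude 0.
(|001⟩, |011⟩): (a, b) = (-0.9239, 0) → (-0.6533, -0.6533)
(|101⟩, |111⟩): (a, b) = ((0.1478 - 0.353i), 0) → ((0.1045 - 0.2496i), (0.1045 - 0.2496i))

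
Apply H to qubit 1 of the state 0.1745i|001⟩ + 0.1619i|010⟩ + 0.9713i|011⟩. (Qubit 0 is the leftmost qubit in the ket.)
0.1145i|000⟩ + 0.8102i|001⟩ - 0.1145i|010⟩ - 0.5634i|011⟩

H on qubit 1 mixes each pair of kets that differ only in qubit 1: amplitudes (a, b) of (|…0…⟩, |…1…⟩) become ((a + b)/√2, (a − b)/√2). Kets absent from the input have amplitude 0.
(|000⟩, |010⟩): (a, b) = (0, 0.1619i) → (0.1145i, -0.1145i)
(|001⟩, |011⟩): (a, b) = (0.1745i, 0.9713i) → (0.8102i, -0.5634i)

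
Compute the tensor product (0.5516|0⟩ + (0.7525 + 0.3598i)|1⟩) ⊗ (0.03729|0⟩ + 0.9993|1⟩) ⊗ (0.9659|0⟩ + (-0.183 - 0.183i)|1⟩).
0.01987|000⟩ + (-0.003764 - 0.003764i)|001⟩ + 0.5324|010⟩ + (-0.1009 - 0.1009i)|011⟩ + (0.0271 + 0.01296i)|100⟩ + (-0.00268 - 0.00759i)|101⟩ + (0.7263 + 0.3473i)|110⟩ + (-0.07181 - 0.2034i)|111⟩

amp(|b₁b₂…⟩) = product of the factor amplitudes for bits b₁, b₂, …; only kets whose every factor amplitude is nonzero survive.
|000⟩: (0.5516)(0.03729)(0.9659) = 0.01987
|001⟩: (0.5516)(0.03729)(-0.183 - 0.183i) = (-0.003764 - 0.003764i)
|010⟩: (0.5516)(0.9993)(0.9659) = 0.5324
|011⟩: (0.5516)(0.9993)(-0.183 - 0.183i) = (-0.1009 - 0.1009i)
|100⟩: (0.7525 + 0.3598i)(0.03729)(0.9659) = (0.0271 + 0.01296i)
|101⟩: (0.7525 + 0.3598i)(0.03729)(-0.183 - 0.183i) = (-0.00268 - 0.00759i)
|110⟩: (0.7525 + 0.3598i)(0.9993)(0.9659) = (0.7263 + 0.3473i)
|111⟩: (0.7525 + 0.3598i)(0.9993)(-0.183 - 0.183i) = (-0.07181 - 0.2034i)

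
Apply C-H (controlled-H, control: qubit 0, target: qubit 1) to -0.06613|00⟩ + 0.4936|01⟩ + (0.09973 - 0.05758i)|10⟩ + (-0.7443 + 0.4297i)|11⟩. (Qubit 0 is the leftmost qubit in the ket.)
-0.06613|00⟩ + 0.4936|01⟩ + (-0.4558 + 0.2631i)|10⟩ + (0.5968 - 0.3446i)|11⟩

C-H leaves the control-|0⟩ kets |00⟩, |01⟩ unchanged and applies H to qubit 1 on the control-|1⟩ pair (|10⟩, |11⟩).
H = [[1/√2, 1/√2], [1/√2, -1/√2]].
With a = amp(|10⟩) = (0.09973 - 0.05758i) and b = amp(|11⟩) = (-0.7443 + 0.4297i):
new amp(|10⟩) = (1/√2)·a + (1/√2)·b = (-0.4558 + 0.2631i)
new amp(|11⟩) = (1/√2)·a + (-1/√2)·b = (0.5968 - 0.3446i)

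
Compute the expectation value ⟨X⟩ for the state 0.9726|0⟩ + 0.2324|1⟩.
0.4521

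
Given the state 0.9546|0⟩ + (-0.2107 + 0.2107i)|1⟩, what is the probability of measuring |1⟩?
0.08879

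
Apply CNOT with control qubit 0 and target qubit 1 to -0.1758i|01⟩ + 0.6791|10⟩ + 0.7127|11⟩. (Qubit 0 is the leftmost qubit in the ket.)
-0.1758i|01⟩ + 0.7127|10⟩ + 0.6791|11⟩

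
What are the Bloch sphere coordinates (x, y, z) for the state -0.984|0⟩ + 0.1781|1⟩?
(-0.3505, 0, 0.9365)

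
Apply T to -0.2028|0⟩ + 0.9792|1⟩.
-0.2028|0⟩ + (0.6924 + 0.6924i)|1⟩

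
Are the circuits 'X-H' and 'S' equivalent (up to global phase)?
No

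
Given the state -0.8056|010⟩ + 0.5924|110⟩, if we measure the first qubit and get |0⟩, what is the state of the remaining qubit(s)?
-|10⟩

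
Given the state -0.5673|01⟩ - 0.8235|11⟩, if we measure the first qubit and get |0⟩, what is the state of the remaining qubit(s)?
-|1⟩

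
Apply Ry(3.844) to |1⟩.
-0.939|0⟩ - 0.344|1⟩

Ry(3.844) = [[cos(θ/2), −sin(θ/2)], [sin(θ/2), cos(θ/2)]]; θ = 3.844, cos(θ/2) ≈ -0.344028, sin(θ/2) ≈ 0.938959.
With a = amp(|0⟩) = 0 and b = amp(|1⟩) = 1:
new amp(|0⟩) = (-0.344028)·a + (-0.938959)·b = -0.939
new amp(|1⟩) = (0.938959)·a + (-0.344028)·b = -0.344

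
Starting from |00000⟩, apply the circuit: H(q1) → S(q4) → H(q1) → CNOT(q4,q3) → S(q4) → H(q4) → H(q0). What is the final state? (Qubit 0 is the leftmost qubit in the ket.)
1/2|00000⟩ + 1/2|00001⟩ + 1/2|10000⟩ + 1/2|10001⟩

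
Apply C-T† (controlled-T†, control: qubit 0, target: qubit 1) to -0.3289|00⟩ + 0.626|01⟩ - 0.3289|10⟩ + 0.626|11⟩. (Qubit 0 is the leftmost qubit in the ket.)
-0.3289|00⟩ + 0.626|01⟩ - 0.3289|10⟩ + (0.4426 - 0.4426i)|11⟩

C-T† leaves the control-|0⟩ kets |00⟩, |01⟩ unchanged and applies T† to qubit 1 on the control-|1⟩ pair (|10⟩, |11⟩).
T† = [[1, 0], [0, (1/√2 - (1/√2)i)]].
With a = amp(|10⟩) = -0.3289 and b = amp(|11⟩) = 0.626:
new amp(|10⟩) = (1)·a = -0.3289
new amp(|11⟩) = (1/√2 - (1/√2)i)·b = (0.4426 - 0.4426i)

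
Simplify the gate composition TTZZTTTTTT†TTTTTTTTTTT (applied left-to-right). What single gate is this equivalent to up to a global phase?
T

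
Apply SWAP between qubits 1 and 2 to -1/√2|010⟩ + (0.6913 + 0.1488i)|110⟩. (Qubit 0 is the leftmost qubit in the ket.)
-1/√2|001⟩ + (0.6913 + 0.1488i)|101⟩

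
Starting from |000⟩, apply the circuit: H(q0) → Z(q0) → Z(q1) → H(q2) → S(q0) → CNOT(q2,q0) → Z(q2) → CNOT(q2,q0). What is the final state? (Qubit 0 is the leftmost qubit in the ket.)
1/2|000⟩ - 1/2|001⟩ - (1/2)i|100⟩ + (1/2)i|101⟩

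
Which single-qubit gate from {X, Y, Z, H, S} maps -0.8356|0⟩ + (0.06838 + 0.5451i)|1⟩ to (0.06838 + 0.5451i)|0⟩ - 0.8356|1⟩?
X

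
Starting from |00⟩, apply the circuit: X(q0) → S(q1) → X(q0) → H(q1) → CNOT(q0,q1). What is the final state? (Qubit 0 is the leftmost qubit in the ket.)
1/√2|00⟩ + 1/√2|01⟩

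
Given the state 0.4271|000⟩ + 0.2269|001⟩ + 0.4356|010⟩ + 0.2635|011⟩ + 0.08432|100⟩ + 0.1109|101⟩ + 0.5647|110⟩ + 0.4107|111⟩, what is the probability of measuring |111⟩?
0.1687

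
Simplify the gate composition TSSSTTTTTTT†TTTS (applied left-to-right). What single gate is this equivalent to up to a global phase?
T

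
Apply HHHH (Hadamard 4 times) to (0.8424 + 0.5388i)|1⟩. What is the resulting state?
(0.8424 + 0.5388i)|1⟩

H² = I, so an even number of Hadamards cancels: H^4 = I and the state is unchanged.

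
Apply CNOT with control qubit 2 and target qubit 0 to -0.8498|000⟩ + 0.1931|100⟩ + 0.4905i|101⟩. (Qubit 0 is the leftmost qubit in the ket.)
-0.8498|000⟩ + 0.4905i|001⟩ + 0.1931|100⟩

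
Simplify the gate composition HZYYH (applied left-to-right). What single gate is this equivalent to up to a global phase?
X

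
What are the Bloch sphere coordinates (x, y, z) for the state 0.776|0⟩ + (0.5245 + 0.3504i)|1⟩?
(0.814, 0.5438, 0.2043)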